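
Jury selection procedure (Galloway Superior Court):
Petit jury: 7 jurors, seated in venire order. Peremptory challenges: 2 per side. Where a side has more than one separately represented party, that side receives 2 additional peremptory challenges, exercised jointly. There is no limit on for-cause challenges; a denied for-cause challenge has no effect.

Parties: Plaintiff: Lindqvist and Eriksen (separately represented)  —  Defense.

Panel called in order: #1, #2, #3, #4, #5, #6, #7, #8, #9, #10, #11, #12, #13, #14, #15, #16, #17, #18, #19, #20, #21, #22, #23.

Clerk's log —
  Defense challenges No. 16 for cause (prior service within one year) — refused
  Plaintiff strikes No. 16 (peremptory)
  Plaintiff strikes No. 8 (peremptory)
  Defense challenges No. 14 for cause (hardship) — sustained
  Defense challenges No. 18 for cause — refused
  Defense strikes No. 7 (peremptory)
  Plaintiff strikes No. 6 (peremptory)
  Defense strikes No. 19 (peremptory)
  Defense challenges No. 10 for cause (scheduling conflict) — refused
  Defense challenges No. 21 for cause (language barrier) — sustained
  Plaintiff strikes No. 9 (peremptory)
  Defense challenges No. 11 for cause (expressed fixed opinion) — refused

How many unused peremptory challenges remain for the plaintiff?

0

Plaintiff allotment: 2 base + 2 multi-party = 4.
Plaintiff peremptories used: #16, #8, #6, #9 — 4.
Remaining: 4 − 4 = 0.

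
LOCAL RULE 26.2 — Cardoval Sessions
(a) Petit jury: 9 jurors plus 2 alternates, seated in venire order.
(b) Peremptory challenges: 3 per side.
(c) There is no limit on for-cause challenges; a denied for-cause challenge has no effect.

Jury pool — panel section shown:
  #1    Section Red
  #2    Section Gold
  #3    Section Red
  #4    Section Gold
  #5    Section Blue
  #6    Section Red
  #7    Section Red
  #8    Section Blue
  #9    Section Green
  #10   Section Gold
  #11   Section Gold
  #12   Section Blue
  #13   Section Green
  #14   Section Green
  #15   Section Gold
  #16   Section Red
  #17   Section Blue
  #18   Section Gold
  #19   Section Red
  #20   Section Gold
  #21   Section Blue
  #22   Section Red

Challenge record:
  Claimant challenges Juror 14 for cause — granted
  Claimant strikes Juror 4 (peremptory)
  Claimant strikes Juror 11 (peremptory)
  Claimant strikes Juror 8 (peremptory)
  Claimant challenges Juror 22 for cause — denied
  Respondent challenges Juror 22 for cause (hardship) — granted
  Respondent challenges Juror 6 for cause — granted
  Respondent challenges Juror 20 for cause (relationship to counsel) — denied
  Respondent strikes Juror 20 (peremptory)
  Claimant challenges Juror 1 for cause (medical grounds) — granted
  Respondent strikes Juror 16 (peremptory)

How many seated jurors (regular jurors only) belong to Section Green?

Removed: #1, #4, #6, #8, #11, #14, #16, #20, #22.
Seated jurors 1–9: #2, #3, #5, #7, #9, #10, #12, #13, #15 (alternates #17, #18 not counted).
Of those, in Section Green: #9, #13 → 2.

2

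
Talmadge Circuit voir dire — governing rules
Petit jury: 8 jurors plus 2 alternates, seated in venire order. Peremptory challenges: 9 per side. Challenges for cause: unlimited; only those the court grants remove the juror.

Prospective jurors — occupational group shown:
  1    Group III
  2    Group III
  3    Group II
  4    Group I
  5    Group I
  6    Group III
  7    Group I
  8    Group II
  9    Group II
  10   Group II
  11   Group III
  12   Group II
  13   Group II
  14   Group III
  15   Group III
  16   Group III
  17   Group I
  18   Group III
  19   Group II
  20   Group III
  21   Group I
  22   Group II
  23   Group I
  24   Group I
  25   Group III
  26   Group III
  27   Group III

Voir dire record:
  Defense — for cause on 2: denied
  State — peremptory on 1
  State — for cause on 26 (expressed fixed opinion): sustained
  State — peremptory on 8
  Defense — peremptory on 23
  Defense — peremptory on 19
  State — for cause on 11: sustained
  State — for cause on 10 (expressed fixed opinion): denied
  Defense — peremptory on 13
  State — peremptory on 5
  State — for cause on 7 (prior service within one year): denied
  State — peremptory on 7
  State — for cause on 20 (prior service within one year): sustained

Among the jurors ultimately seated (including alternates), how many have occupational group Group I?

1

Removed: #1, #5, #7, #8, #11, #13, #19, #20, #23, #26.
Seated (10 incl. alternates): #2, #3, #4, #6, #9, #10, #12, #14, #15, #16.
Of those, in Group I: #4 → 1.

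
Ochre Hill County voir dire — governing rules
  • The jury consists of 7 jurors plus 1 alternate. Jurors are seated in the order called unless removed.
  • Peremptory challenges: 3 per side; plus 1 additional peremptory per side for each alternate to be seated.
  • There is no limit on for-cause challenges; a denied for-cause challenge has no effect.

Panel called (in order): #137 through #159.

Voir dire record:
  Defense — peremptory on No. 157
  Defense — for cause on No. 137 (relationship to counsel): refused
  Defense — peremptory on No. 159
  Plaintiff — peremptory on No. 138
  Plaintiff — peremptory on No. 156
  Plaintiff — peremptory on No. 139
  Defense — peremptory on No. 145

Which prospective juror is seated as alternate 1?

147

Removed: #138, #139, #145, #156, #157, #159. (#137 stays — for-cause denied.)
Seating in order: seats 1–7 → #137, #140, #141, #142, #143, #144, #146; alternates → #147.
So alternate 1 is #147.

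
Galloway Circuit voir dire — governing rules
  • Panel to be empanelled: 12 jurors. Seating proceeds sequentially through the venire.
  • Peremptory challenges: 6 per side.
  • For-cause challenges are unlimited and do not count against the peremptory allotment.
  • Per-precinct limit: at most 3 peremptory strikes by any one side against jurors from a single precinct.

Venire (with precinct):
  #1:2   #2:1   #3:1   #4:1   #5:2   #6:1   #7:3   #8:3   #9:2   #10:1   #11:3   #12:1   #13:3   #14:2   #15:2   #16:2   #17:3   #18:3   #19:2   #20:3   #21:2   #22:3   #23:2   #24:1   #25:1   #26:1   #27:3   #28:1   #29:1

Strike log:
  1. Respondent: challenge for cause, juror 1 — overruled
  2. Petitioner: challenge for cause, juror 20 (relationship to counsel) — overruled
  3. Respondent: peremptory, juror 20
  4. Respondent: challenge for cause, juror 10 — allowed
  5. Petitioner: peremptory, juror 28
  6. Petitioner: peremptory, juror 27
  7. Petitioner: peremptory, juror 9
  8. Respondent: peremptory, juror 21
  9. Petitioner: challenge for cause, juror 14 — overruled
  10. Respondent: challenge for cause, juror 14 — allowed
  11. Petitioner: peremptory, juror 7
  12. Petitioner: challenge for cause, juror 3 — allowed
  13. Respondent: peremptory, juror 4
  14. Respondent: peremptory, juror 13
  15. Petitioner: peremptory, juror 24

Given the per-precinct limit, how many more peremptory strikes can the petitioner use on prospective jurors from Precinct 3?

Petitioner peremptories so far: #28, #27, #9, #7, #24 — 5 of 6 used, 1 left overall.
Against Precinct 3: #27, #7 — 2 used; per-precinct cap 3 leaves 1.
Binding limit: min(1, 1) = 1.

1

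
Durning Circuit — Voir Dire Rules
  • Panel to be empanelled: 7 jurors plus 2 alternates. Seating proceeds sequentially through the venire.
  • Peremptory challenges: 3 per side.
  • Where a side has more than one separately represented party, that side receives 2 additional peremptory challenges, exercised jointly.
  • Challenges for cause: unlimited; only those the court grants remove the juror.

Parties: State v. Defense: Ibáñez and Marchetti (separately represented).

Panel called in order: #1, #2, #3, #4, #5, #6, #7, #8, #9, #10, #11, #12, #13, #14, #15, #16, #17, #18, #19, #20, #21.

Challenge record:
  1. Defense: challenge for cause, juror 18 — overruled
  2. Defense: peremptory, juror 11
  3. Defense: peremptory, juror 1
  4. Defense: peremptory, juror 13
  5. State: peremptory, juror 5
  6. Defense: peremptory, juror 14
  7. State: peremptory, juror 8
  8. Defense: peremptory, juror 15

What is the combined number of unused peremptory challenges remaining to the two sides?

State allotment: 3. Defense allotment: 3 base + 2 multi-party = 5.
State peremptories used: #5, #8 — 2.
Defense peremptories used: #11, #1, #13, #14, #15 — 5 (the for-cause on #18 doesn't count).
Remaining: (3 − 2) + (5 − 5) = 1.

1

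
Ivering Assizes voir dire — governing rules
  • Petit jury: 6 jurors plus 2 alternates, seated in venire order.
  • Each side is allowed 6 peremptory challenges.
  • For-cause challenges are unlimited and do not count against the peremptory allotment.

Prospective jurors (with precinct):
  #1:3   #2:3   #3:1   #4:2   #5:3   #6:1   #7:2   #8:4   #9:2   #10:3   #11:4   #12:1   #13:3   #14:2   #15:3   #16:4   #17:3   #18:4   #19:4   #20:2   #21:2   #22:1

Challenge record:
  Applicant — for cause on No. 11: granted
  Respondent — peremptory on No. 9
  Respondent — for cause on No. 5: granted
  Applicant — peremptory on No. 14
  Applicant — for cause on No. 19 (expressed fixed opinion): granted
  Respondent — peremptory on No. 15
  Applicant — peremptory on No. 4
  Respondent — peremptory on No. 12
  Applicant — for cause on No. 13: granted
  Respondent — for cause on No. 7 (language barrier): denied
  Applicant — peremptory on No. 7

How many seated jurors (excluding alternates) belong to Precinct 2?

Removed: #4, #5, #7, #9, #11, #12, #13, #14, #15, #19.
Seated jurors 1–6: #1, #2, #3, #6, #8, #10 (alternates #16, #17 not counted).
None of those are in Precinct 2 → 0.

0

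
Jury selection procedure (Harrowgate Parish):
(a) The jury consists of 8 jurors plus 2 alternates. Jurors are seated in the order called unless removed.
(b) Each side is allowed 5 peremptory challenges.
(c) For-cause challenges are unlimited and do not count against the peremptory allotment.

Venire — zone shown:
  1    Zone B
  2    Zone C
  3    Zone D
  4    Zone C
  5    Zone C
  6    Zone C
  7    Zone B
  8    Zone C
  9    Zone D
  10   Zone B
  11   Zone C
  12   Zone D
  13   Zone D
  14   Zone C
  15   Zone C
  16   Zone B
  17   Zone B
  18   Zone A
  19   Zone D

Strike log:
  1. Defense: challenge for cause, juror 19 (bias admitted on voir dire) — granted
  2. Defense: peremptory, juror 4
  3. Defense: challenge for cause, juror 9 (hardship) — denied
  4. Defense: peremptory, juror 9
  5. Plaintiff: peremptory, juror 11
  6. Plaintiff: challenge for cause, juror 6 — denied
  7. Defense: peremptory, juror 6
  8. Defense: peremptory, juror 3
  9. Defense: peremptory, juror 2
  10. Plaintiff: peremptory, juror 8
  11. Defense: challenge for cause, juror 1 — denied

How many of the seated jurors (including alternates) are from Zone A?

0

Removed: #2, #3, #4, #6, #8, #9, #11, #19.
Seated (10 incl. alternates): #1, #5, #7, #10, #12, #13, #14, #15, #16, #17.
None of those are in Zone A → 0.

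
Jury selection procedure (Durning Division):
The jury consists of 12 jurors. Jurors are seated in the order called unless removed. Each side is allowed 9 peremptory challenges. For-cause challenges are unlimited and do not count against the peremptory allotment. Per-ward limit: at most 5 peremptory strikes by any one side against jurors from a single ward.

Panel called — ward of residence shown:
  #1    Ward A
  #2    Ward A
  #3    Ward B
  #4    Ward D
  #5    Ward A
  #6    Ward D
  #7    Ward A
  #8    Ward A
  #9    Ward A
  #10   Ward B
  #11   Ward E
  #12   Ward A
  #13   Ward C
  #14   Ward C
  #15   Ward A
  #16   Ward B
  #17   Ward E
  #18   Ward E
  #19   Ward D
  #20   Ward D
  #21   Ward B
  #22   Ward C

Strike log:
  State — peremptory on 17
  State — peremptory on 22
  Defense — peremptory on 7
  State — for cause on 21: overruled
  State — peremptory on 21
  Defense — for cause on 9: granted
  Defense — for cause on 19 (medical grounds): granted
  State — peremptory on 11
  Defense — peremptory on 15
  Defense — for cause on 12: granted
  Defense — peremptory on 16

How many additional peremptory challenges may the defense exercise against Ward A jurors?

Defense peremptories so far: #7, #15, #16 — 3 of 9 used, 6 left overall.
Against Ward A: #7, #15 — 2 used; per-ward cap 5 leaves 3.
Binding limit: min(6, 3) = 3.

3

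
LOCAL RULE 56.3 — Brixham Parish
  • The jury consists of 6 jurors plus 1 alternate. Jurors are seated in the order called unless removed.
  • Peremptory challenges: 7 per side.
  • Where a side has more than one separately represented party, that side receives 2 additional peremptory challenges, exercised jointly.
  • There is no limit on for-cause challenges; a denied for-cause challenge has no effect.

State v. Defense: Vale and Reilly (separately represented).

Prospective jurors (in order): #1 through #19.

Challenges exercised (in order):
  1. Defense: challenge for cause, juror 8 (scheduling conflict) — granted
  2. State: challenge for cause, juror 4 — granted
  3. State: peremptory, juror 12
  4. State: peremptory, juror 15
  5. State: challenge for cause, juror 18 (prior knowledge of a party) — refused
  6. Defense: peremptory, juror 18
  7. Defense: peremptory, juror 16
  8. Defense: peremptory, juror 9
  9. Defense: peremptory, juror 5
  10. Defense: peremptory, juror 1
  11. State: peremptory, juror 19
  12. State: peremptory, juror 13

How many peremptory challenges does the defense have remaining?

4

Defense allotment: 7 base + 2 multi-party = 9.
Defense peremptories used: #18, #16, #9, #5, #1 — 5 (the for-cause on #8 doesn't count).
Remaining: 9 − 5 = 4.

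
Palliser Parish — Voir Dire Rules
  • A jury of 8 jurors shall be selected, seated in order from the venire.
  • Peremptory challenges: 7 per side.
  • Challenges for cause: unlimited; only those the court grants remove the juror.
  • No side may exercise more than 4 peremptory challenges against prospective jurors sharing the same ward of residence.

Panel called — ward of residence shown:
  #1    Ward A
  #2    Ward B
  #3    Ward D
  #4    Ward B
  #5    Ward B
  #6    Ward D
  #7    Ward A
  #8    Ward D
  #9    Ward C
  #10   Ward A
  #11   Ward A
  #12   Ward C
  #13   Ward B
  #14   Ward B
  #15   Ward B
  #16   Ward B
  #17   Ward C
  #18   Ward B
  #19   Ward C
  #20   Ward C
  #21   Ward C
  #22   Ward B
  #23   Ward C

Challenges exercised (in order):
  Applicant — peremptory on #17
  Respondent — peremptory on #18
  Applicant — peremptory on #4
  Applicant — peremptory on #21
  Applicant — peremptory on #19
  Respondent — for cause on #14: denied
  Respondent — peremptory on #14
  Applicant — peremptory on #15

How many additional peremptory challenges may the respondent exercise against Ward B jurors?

Respondent peremptories so far: #18, #14 — 2 of 7 used, 5 left overall.
Against Ward B: #18, #14 — 2 used; per-ward cap 4 leaves 2.
Binding limit: min(5, 2) = 2.

2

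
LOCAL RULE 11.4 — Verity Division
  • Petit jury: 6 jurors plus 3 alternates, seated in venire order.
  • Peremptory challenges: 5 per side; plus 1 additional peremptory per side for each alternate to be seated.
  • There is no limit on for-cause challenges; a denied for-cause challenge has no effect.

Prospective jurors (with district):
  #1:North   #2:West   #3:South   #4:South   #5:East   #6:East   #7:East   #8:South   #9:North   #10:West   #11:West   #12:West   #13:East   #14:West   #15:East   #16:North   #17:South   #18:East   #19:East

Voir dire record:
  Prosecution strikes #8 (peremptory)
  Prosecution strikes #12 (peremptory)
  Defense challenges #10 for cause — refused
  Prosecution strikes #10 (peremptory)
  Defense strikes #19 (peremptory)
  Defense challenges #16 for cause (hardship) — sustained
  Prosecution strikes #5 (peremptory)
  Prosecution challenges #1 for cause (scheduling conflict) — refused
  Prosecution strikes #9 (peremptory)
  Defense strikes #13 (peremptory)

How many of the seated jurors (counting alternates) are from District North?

Removed: #5, #8, #9, #10, #12, #13, #16, #19.
Seated (9 incl. alternates): #1, #2, #3, #4, #6, #7, #11, #14, #15.
Of those, in District North: #1 → 1.

1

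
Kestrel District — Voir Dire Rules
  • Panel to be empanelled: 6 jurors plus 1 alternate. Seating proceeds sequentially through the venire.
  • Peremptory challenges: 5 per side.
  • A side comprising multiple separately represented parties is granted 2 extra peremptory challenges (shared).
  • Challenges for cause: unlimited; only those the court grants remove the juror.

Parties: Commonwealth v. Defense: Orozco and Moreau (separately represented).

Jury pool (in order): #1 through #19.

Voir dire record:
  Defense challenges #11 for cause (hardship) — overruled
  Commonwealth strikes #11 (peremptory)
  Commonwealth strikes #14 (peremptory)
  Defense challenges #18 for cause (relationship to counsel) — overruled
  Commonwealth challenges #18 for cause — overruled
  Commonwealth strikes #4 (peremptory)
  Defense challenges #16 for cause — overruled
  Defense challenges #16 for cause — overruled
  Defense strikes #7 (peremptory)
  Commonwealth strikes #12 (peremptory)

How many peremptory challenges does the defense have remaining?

Defense allotment: 5 base + 2 multi-party = 7.
Defense peremptories used: #7 — 1 (for-cause on #11, #18, #16, #16 don't count).
Remaining: 7 − 1 = 6.

6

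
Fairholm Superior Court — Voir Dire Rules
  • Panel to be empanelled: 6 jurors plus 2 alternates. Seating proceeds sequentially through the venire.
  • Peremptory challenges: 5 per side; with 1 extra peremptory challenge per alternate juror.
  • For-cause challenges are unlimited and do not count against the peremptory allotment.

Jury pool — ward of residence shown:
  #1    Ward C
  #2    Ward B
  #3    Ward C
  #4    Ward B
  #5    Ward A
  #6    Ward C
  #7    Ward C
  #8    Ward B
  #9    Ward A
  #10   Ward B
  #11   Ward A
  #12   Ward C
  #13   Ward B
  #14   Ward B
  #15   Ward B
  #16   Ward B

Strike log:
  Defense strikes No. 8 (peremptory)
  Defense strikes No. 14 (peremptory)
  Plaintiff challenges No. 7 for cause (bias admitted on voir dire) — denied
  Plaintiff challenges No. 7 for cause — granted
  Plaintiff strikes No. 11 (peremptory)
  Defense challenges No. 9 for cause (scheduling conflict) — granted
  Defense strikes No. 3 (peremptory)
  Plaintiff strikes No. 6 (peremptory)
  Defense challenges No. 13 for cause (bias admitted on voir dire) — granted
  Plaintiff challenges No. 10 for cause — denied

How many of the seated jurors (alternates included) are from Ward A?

1

Removed: #3, #6, #7, #8, #9, #11, #13, #14.
Seated (8 incl. alternates): #1, #2, #4, #5, #10, #12, #15, #16.
Of those, in Ward A: #5 → 1.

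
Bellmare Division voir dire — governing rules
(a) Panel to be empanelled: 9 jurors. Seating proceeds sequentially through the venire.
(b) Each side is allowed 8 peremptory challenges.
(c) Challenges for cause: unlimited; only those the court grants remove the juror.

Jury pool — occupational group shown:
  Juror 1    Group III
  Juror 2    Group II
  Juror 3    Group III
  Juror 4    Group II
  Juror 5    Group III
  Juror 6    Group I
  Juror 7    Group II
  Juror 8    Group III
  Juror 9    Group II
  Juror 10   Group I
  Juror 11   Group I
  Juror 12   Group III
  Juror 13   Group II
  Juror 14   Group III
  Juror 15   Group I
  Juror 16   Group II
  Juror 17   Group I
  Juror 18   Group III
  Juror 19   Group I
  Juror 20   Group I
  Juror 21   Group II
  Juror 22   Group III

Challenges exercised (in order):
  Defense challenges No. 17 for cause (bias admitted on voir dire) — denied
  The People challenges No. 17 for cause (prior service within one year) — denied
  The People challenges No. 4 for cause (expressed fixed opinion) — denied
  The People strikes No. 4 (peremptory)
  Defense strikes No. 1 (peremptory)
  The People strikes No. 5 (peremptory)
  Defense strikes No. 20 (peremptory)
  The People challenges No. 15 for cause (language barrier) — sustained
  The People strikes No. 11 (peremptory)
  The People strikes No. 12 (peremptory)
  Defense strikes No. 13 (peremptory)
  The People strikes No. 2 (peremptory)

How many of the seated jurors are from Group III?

3

Removed: #1, #2, #4, #5, #11, #12, #13, #15, #20.
Seated jurors 1–9: #3, #6, #7, #8, #9, #10, #14, #16, #17.
Of those, in Group III: #3, #8, #14 → 3.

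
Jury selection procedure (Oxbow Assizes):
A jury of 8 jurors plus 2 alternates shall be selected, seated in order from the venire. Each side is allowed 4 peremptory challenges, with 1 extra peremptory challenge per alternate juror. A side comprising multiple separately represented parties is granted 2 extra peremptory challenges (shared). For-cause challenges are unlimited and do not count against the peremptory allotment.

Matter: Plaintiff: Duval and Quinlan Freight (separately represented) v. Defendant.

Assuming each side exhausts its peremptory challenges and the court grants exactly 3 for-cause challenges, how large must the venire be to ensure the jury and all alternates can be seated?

27

Seats to fill: 8 + 2 alternates = 10.
Peremptories — Plaintiff: 4 + 1×2 + 2 = 8; Defendant: 4 + 1×2 = 6; total 14.
For-cause removals: 3.
Minimum venire: 10 + 14 + 3 = 27.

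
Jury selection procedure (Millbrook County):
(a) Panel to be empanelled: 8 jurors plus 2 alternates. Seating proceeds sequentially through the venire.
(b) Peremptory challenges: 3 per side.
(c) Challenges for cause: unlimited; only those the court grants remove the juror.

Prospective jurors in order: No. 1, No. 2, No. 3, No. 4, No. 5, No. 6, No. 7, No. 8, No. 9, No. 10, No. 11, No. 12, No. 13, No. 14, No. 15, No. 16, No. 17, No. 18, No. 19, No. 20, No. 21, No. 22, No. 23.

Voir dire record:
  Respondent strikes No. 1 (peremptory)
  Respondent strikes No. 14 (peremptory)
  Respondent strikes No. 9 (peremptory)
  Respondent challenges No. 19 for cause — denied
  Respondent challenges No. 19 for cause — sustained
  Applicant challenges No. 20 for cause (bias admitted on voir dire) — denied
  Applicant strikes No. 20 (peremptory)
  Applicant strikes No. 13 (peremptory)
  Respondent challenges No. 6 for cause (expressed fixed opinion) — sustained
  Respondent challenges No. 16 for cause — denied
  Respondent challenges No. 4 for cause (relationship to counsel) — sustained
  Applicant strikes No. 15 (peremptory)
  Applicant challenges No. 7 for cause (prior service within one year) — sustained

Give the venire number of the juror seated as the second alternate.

Removed: #1, #4, #6, #7, #9, #13, #14, #15, #19, #20. (#16 stays — for-cause denied.)
Filling seats in venire order through position 10: #2, #3, #5, #8, #10, #11, #12, #16, #17, #18.
So alternate 2 is #18.

18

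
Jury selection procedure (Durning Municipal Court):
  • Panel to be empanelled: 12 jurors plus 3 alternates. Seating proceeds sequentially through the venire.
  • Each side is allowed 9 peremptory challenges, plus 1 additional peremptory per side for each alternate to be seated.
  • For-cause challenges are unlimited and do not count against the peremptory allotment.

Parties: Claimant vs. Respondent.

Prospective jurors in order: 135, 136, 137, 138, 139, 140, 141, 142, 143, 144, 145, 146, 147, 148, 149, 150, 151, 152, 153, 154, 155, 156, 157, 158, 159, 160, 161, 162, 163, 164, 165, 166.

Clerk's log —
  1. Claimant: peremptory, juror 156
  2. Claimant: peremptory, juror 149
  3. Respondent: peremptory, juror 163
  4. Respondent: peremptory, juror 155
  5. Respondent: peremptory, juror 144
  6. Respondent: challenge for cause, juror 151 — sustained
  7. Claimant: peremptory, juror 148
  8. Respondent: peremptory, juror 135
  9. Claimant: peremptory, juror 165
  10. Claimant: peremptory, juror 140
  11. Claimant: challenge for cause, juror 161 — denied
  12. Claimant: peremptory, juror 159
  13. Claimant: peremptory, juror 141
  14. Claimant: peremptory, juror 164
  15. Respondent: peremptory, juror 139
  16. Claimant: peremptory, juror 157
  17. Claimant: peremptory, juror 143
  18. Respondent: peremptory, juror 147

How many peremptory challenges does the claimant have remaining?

2

Claimant allotment: 9 base + 1 × 3 alternates = 12.
Claimant peremptories used: #156, #149, #148, #165, #140, #159, #141, #164, #157, #143 — 10 (the for-cause on #161 doesn't count).
Remaining: 12 − 10 = 2.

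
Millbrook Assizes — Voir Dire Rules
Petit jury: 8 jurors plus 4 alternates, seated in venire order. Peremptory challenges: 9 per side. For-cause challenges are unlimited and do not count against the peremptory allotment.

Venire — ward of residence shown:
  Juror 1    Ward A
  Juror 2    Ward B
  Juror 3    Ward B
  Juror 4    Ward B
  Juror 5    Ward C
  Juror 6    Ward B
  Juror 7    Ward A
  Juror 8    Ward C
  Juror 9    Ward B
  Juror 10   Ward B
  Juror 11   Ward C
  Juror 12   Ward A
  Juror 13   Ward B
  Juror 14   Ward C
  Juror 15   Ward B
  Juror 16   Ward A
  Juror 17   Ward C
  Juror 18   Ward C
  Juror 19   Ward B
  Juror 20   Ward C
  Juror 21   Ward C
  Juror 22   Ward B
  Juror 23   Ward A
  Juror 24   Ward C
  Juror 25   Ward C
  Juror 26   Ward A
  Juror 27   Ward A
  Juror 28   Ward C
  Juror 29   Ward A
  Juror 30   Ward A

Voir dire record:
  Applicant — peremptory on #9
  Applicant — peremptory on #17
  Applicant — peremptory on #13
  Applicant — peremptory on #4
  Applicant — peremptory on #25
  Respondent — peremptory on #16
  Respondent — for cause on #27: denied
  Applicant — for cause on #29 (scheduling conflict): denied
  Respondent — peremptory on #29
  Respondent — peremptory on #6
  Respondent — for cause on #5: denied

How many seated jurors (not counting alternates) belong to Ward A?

Removed: #4, #6, #9, #13, #16, #17, #25, #29.
Seated jurors 1–8: #1, #2, #3, #5, #7, #8, #10, #11 (alternates #12, #14, #15, #18 not counted).
Of those, in Ward A: #1, #7 → 2.

2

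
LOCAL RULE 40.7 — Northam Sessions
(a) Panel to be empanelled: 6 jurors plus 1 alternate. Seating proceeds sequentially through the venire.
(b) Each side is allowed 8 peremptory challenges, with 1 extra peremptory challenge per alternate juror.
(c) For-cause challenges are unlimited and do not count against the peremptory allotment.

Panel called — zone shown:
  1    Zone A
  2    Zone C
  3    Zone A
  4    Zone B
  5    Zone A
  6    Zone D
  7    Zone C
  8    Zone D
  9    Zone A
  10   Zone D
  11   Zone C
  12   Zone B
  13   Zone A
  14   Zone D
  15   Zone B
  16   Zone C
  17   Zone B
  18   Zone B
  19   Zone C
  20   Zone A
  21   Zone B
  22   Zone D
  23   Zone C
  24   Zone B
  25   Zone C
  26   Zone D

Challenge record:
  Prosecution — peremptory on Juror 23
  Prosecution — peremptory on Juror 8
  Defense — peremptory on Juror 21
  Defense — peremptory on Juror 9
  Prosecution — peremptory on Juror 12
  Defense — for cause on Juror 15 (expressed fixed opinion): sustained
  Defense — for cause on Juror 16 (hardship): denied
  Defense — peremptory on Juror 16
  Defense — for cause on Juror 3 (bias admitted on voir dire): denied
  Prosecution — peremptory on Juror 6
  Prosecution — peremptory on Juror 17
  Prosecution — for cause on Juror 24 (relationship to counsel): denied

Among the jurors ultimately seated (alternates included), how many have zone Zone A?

3

Removed: #6, #8, #9, #12, #15, #16, #17, #21, #23.
Seated (7 incl. alternates): #1, #2, #3, #4, #5, #7, #10.
Of those, in Zone A: #1, #3, #5 → 3.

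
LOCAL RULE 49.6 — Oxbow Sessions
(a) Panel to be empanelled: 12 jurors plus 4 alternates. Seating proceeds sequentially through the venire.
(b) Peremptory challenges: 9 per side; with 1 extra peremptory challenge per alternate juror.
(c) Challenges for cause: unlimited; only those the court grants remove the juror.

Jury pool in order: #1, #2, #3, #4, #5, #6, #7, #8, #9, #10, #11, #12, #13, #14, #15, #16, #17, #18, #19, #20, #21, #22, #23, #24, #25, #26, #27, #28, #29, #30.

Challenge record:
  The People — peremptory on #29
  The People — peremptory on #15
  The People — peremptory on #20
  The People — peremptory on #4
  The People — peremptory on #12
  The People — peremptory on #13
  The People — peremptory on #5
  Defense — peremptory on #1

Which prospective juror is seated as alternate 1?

19

Removed: #1, #4, #5, #12, #13, #15, #20, #29.
Seating in order: seats 1–12 → #2, #3, #6, #7, #8, #9, #10, #11, #14, #16, #17, #18; alternates → #19, #21, #22, #23.
So alternate 1 is #19.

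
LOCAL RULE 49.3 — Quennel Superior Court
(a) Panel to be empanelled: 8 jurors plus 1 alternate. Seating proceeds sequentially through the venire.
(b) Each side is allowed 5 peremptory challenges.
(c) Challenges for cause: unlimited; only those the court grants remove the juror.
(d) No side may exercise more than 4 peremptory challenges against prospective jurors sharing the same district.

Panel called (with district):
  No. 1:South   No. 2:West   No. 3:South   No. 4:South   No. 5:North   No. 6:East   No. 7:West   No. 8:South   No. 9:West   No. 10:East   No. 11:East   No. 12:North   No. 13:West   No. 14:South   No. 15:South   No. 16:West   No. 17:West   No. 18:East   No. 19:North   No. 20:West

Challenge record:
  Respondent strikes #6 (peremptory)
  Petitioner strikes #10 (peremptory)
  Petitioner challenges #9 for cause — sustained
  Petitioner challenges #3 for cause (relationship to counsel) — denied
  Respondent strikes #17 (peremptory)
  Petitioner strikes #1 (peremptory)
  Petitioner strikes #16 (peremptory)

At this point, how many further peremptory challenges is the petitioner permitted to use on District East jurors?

2

Petitioner peremptories so far: #10, #1, #16 — 3 of 5 used, 2 left overall.
Against District East: #10 — 1 used; per-district cap 4 leaves 3.
Binding limit: min(2, 3) = 2.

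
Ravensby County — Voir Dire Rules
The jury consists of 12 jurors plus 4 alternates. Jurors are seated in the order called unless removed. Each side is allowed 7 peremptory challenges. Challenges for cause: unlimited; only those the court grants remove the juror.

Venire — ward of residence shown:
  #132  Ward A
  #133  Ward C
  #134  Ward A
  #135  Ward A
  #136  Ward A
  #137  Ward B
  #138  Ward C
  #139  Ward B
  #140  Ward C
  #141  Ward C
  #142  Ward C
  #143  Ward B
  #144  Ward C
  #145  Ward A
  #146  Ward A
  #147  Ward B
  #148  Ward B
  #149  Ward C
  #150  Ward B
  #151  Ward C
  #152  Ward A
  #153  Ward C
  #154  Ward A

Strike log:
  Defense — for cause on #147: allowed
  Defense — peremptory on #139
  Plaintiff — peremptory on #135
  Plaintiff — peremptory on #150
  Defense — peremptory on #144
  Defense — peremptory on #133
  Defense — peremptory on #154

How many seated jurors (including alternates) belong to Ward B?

Removed: #133, #135, #139, #144, #147, #150, #154.
Seated (16 incl. alternates): #132, #134, #136, #137, #138, #140, #141, #142, #143, #145, #146, #148, #149, #151, #152, #153.
Of those, in Ward B: #137, #143, #148 → 3.

3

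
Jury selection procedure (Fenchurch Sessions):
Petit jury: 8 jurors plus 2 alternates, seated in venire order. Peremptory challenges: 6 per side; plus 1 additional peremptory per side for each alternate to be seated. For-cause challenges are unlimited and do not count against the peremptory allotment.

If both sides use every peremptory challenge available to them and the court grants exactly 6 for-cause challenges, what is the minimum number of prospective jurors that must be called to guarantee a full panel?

Seats to fill: 8 + 2 alternates = 10.
Peremptories: 6 + 1×2 = 8 per side × 2 sides = 16.
For-cause removals: 6.
Minimum venire: 10 + 16 + 6 = 32.

32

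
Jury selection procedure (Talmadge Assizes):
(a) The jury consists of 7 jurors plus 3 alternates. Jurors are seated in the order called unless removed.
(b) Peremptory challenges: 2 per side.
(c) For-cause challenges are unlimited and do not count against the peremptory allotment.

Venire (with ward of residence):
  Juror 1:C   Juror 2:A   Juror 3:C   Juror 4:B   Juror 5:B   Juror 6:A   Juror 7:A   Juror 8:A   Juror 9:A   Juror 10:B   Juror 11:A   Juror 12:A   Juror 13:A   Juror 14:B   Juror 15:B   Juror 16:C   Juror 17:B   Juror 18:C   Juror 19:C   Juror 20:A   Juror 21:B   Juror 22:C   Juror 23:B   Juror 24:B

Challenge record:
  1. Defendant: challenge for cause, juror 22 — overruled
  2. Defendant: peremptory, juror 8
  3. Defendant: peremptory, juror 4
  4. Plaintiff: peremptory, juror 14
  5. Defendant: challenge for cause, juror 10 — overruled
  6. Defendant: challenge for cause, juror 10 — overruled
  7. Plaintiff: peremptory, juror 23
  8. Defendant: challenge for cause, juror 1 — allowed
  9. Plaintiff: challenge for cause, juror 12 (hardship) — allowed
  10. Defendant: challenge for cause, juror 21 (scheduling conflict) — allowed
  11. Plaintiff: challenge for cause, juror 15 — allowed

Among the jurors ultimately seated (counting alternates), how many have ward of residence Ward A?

Removed: #1, #4, #8, #12, #14, #15, #21, #23.
Seated (10 incl. alternates): #2, #3, #5, #6, #7, #9, #10, #11, #13, #16.
Of those, in Ward A: #2, #6, #7, #9, #11, #13 → 6.

6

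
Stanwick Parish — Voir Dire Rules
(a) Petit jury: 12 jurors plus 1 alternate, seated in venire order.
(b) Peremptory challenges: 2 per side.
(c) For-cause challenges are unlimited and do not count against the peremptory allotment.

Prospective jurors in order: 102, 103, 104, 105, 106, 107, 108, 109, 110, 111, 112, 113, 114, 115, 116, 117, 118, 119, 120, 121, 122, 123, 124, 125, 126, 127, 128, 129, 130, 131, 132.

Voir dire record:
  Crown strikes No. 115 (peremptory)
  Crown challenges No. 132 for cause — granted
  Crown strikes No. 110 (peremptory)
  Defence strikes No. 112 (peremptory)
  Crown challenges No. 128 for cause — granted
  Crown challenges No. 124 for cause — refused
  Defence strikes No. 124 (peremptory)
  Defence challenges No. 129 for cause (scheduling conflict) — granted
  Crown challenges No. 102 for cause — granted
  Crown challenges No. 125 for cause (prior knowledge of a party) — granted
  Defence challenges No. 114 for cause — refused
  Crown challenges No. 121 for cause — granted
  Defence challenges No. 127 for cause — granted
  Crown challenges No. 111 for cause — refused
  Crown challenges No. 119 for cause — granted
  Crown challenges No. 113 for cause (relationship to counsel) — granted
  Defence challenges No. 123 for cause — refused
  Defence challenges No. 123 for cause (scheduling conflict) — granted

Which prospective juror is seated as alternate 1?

Removed: #102, #110, #112, #113, #115, #119, #121, #123, #124, #125, #127, #128, #129, #132. (#111, #114 stay — for-cause denied.)
Filling seats in venire order through position 13: #103, #104, #105, #106, #107, #108, #109, #111, #114, #116, #117, #118, #120.
So alternate 1 is #120.

120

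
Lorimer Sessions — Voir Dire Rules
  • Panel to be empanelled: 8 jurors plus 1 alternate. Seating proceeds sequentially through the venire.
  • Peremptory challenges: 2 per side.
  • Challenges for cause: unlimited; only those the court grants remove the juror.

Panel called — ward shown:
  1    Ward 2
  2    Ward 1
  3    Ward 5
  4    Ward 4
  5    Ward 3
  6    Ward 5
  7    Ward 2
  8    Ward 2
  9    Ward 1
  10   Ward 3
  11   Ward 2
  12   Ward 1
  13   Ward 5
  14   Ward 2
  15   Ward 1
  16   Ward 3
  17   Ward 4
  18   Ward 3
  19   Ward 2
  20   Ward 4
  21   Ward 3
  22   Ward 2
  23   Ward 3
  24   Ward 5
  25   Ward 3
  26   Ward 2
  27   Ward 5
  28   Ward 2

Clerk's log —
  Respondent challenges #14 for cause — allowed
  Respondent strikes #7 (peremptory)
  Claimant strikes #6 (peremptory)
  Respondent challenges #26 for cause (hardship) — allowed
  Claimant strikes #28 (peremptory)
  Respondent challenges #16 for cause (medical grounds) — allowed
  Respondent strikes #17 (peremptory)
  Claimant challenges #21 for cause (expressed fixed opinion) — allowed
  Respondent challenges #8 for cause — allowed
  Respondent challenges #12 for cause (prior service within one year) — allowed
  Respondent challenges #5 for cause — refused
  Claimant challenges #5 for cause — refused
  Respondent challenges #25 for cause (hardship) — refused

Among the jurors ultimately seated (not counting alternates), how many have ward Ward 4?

Removed: #6, #7, #8, #12, #14, #16, #17, #21, #26, #28.
Seated jurors 1–8: #1, #2, #3, #4, #5, #9, #10, #11 (alternates #13 not counted).
Of those, in Ward 4: #4 → 1.

1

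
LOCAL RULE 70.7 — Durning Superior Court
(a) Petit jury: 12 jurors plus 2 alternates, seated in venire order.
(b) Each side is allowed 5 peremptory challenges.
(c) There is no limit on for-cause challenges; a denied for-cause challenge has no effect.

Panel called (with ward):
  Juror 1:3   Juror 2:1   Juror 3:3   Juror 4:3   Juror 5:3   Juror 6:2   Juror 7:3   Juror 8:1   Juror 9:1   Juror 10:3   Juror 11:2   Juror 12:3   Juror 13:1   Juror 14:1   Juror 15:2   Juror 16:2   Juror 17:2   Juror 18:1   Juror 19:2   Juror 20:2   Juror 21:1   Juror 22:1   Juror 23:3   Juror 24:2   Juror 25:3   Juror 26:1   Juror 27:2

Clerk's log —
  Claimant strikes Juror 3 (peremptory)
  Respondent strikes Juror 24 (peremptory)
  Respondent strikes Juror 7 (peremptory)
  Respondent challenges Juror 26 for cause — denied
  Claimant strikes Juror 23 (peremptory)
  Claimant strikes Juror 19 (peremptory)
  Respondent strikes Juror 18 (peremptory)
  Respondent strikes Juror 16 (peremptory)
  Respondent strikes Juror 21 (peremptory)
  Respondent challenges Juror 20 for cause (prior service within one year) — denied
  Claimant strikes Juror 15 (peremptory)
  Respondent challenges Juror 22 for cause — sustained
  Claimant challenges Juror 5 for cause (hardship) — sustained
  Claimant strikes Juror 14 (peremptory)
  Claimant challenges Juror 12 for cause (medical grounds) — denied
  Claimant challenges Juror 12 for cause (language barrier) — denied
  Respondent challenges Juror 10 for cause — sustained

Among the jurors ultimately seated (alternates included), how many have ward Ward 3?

Removed: #3, #5, #7, #10, #14, #15, #16, #18, #19, #21, #22, #23, #24.
Seated (14 incl. alternates): #1, #2, #4, #6, #8, #9, #11, #12, #13, #17, #20, #25, #26, #27.
Of those, in Ward 3: #1, #4, #12, #25 → 4.

4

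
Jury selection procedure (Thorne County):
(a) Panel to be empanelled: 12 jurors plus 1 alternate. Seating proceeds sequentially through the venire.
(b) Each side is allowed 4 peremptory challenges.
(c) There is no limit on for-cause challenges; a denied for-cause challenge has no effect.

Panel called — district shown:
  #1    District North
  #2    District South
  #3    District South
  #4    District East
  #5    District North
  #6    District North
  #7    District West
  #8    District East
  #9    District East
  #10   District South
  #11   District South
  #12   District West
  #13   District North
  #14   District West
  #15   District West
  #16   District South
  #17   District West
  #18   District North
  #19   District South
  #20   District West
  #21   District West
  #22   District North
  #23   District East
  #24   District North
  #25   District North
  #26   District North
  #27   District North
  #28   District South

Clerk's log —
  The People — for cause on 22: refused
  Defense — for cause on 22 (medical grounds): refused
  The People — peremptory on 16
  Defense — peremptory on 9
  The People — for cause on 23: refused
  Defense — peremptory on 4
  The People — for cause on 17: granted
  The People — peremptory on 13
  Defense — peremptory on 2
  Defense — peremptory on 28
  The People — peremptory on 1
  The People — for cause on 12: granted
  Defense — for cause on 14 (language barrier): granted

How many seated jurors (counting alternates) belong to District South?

Removed: #1, #2, #4, #9, #12, #13, #14, #16, #17, #28.
Seated (13 incl. alternates): #3, #5, #6, #7, #8, #10, #11, #15, #18, #19, #20, #21, #22.
Of those, in District South: #3, #10, #11, #19 → 4.

4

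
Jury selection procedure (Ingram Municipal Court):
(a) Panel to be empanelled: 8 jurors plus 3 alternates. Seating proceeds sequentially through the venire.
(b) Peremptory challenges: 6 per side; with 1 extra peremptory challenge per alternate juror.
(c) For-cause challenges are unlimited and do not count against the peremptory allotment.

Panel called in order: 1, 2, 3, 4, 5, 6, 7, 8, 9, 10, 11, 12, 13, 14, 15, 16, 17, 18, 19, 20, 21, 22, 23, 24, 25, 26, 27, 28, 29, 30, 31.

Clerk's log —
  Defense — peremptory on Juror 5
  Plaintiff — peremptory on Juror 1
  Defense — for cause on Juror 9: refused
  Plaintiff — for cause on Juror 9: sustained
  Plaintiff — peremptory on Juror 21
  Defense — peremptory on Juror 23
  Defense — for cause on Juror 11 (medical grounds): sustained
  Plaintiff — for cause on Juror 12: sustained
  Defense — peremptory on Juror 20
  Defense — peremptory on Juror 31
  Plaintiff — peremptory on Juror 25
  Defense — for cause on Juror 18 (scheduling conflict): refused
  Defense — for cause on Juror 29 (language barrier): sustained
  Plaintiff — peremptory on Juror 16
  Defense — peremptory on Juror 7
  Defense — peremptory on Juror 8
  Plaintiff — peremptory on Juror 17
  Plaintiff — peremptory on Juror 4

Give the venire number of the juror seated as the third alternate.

Removed: #1, #4, #5, #7, #8, #9, #11, #12, #16, #17, #20, #21, #23, #25, #29, #31. (#18 stays — for-cause denied.)
Filling seats in venire order through position 11: #2, #3, #6, #10, #13, #14, #15, #18, #19, #22, #24.
So alternate 3 is #24.

24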